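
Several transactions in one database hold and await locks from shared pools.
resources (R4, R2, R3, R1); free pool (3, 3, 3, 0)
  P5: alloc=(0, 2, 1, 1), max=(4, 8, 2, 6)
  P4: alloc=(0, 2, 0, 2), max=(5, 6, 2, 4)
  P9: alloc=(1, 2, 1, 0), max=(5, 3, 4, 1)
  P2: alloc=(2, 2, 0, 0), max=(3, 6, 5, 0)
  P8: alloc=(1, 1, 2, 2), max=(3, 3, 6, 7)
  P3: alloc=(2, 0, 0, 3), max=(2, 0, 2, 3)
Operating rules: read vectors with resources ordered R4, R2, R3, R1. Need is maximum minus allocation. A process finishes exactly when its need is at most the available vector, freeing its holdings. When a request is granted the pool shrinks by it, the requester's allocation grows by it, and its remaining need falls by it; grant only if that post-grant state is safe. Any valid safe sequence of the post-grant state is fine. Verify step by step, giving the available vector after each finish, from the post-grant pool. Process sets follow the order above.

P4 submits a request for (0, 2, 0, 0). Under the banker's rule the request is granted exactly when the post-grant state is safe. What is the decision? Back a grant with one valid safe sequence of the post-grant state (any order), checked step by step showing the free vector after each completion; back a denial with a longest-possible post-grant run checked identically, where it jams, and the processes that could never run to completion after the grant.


GRANT. The post-grant state is safe; one safe sequence: P3, P9, P4, P8, P5, P2.
Key observation: granting shrinks the pool to (3, 1, 3, 0), yet P3 still fits and the chain goes through.
Check on the post-grant state, step by step:
  pool = (3, 1, 3, 0)
  P3 needs (0, 0, 2, 0) <= (3, 1, 3, 0) -> finishes; pool += (2, 0, 0, 3) = (5, 1, 3, 3)
  P9 needs (4, 1, 3, 1) <= (5, 1, 3, 3) -> finishes; pool += (1, 2, 1, 0) = (6, 3, 4, 3)
  P4 needs (5, 2, 2, 2) <= (6, 3, 4, 3) -> finishes; pool += (0, 4, 0, 2) = (6, 7, 4, 5)
  P8 needs (2, 2, 4, 5) <= (6, 7, 4, 5) -> finishes; pool += (1, 1, 2, 2) = (7, 8, 6, 7)
  P5 needs (4, 6, 1, 5) <= (7, 8, 6, 7) -> finishes; pool += (0, 2, 1, 1) = (7, 10, 7, 8)
  P2 needs (1, 4, 5, 0) <= (7, 10, 7, 8) -> finishes; pool += (2, 2, 0, 0) = (9, 12, 7, 8)


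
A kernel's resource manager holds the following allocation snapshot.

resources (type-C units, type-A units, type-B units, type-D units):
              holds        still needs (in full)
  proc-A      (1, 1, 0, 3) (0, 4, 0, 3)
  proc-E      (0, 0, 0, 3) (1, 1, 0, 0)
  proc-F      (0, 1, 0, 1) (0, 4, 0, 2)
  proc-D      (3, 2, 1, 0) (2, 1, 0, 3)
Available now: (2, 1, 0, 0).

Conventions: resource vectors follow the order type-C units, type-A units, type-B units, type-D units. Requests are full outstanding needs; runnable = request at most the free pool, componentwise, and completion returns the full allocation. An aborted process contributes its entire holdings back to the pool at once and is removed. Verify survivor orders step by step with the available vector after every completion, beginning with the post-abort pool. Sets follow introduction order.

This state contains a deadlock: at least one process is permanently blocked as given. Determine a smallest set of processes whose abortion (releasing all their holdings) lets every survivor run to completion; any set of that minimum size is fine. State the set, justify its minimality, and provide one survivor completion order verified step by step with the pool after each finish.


Abort proc-F.
Key observation: proc-A was stuck for good until proc-F gave back (0, 1, 0, 1); in the order shown it finishes at step 3.
Why nothing smaller works: aborting no one leaves the state deadlocked as given.
The survivors complete as proc-E, proc-D, proc-A. Step-by-step check (starting from the post-abort pool):
  pool = (2, 2, 0, 1)
  proc-E needs (1, 1, 0, 0) <= (2, 2, 0, 1) -> finishes; pool += (0, 0, 0, 3) = (2, 2, 0, 4)
  proc-D needs (2, 1, 0, 3) <= (2, 2, 0, 4) -> finishes; pool += (3, 2, 1, 0) = (5, 4, 1, 4)
  proc-A needs (0, 4, 0, 3) <= (5, 4, 1, 4) -> finishes; pool += (1, 1, 0, 3) = (6, 5, 1, 7)


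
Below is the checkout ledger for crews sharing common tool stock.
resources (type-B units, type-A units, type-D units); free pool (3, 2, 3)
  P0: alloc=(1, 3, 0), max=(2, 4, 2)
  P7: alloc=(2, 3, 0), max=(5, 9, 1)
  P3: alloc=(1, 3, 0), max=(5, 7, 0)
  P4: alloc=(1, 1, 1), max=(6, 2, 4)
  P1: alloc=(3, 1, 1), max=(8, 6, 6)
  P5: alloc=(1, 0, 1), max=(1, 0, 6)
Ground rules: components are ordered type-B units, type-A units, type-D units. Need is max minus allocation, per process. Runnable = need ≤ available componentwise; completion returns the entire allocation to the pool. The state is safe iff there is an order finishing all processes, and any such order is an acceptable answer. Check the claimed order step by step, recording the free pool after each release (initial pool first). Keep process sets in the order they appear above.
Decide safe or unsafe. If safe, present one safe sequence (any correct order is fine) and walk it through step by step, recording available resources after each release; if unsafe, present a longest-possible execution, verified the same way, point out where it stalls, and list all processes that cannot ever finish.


UNSAFE — no complete ordering exists.
Key observation: P0, P3, P4, P7 can finish, but then (8, 12, 4) is all there is, and the blocked group's type-D units demands exceed it.
A maximal execution: P0, P3, P4, P7 — then nothing else fits. Check, step by step:
  pool = (3, 2, 3)
  run P0 (needs (1, 1, 2), free (3, 2, 3)); after release of (1, 3, 0) the pool is (4, 5, 3)
  run P3 (needs (4, 4, 0), free (4, 5, 3)); after release of (1, 3, 0) the pool is (5, 8, 3)
  run P4 (needs (5, 1, 3), free (5, 8, 3)); after release of (1, 1, 1) the pool is (6, 9, 4)
  run P7 (needs (3, 6, 1), free (6, 9, 4)); after release of (2, 3, 0) the pool is (8, 12, 4)
  blocked: P1 wants (5, 5, 5), pool (8, 12, 4) — not enough type-D units
  blocked: P5 wants (0, 0, 5), pool (8, 12, 4) — not enough type-D units
Processes that can never finish: P1 and P5.


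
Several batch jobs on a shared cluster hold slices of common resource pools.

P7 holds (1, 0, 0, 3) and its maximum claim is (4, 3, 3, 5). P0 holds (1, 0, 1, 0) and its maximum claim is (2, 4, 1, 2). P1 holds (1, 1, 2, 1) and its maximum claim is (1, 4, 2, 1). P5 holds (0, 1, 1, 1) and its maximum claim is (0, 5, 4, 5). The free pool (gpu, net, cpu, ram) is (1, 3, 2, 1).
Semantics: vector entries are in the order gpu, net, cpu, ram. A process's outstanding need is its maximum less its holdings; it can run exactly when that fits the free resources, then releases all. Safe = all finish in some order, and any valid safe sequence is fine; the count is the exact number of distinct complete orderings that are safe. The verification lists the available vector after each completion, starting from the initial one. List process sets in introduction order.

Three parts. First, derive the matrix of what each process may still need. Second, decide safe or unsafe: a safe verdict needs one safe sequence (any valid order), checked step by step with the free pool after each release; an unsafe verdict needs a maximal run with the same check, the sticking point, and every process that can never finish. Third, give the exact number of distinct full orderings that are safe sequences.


(1) Remaining need (order gpu, net, cpu, ram):
  P7: (3, 3, 3, 2)
  P0: (1, 4, 0, 2)
  P1: (0, 3, 0, 0)
  P5: (0, 4, 3, 4)
(2) SAFE, for example via the order P1, P0, P7, P5.
Key observation: P1 is the earliest step where a requested resource binds exactly: need (0, 3, 0, 0), pool (1, 3, 2, 1) at its turn.
Verifying each step:
  pool = (1, 3, 2, 1)
  run P1 (needs (0, 3, 0, 0), free (1, 3, 2, 1)); after release of (1, 1, 2, 1) the pool is (2, 4, 4, 2)
  run P0 (needs (1, 4, 0, 2), free (2, 4, 4, 2)); after release of (1, 0, 1, 0) the pool is (3, 4, 5, 2)
  run P7 (needs (3, 3, 3, 2), free (3, 4, 5, 2)); after release of (1, 0, 0, 3) the pool is (4, 4, 5, 5)
  run P5 (needs (0, 4, 3, 4), free (4, 4, 5, 5)); after release of (0, 1, 1, 1) the pool is (4, 5, 6, 6)
(3) Precisely 1 of the possible complete orderings is a safe sequence.


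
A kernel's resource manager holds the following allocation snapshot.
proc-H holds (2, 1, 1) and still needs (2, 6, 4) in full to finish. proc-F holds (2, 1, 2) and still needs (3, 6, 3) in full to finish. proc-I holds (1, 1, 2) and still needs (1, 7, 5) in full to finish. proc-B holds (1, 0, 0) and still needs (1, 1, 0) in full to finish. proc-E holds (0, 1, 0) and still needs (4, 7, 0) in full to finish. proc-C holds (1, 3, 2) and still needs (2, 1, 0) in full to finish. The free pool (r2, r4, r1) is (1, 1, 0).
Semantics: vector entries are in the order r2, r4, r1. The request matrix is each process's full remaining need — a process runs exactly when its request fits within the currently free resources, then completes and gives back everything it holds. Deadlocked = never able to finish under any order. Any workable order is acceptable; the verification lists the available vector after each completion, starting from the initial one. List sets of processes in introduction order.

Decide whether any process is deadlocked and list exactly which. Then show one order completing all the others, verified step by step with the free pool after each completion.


Deadlocked: proc-H, proc-F, proc-I and proc-E.
Key observation: the pool after proc-B, proc-C is (3, 4, 2); every surviving request exceeds it in r4, so progress ends there.
A valid finishing order for the others: proc-B, proc-C. Step-by-step check:
  pool = (1, 1, 0)
  proc-B: need (1, 1, 0) fits (1, 1, 0); releases (1, 0, 0), pool now (2, 1, 0)
  proc-C: need (2, 1, 0) fits (2, 1, 0); releases (1, 3, 2), pool now (3, 4, 2)
None of the blocked processes ever fits:
  proc-H still needs (2, 6, 4) but only (3, 4, 2) is free — short on r4 and r1
  proc-F still needs (3, 6, 3) but only (3, 4, 2) is free — short on r4 and r1
  proc-I still needs (1, 7, 5) but only (3, 4, 2) is free — short on r4 and r1
  proc-E still needs (4, 7, 0) but only (3, 4, 2) is free — short on r2 and r4


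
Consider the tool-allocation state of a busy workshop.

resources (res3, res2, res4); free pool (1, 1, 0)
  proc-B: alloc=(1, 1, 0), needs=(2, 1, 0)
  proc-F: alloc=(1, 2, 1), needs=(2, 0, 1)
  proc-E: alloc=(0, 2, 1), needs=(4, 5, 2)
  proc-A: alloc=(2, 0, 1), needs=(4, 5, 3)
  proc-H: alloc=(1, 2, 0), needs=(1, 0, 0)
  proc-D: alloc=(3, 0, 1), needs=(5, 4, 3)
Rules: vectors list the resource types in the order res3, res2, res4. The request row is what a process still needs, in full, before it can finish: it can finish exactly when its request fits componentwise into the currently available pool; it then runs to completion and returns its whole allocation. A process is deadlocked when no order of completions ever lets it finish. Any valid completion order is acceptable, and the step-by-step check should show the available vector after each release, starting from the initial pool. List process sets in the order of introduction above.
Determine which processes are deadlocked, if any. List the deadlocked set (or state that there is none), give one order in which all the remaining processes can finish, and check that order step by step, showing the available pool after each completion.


Deadlocked set: proc-F, proc-E, proc-A and proc-D.
Key observation: the pool after proc-H, proc-B is (3, 4, 0); every surviving request exceeds it in res4, so progress ends there.
The rest can finish in the order proc-H, proc-B. Step-by-step check:
  pool = (1, 1, 0)
  proc-H: need (1, 0, 0) fits (1, 1, 0); releases (1, 2, 0), pool now (2, 3, 0)
  proc-B: need (2, 1, 0) fits (2, 3, 0); releases (1, 1, 0), pool now (3, 4, 0)
The blocked processes can never fit:
  proc-F still needs (2, 0, 1) but only (3, 4, 0) is free — short on res4
  proc-E still needs (4, 5, 2) but only (3, 4, 0) is free — short on res3, res2 and res4
  proc-A still needs (4, 5, 3) but only (3, 4, 0) is free — short on res3, res2 and res4
  proc-D still needs (5, 4, 3) but only (3, 4, 0) is free — short on res3 and res4


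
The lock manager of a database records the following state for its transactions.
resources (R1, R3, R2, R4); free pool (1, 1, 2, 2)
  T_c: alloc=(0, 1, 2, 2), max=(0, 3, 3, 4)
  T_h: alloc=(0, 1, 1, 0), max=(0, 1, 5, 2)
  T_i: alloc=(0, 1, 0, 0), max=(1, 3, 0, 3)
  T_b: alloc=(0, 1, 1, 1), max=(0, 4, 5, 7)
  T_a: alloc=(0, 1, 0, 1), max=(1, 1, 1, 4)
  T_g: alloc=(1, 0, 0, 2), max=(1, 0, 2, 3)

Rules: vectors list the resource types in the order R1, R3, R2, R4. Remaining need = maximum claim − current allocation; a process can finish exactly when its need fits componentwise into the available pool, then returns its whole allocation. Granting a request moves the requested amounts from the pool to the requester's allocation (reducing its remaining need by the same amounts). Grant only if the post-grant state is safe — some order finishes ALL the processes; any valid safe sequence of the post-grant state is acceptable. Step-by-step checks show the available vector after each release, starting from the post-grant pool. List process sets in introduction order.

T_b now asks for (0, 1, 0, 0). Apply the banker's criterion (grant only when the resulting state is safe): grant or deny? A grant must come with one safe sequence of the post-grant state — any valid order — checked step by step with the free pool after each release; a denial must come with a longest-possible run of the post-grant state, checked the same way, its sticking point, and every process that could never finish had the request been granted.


DENY. Granting would leave the state unsafe.
Key observation: after T_g, T_a the pool peaks at (2, 1, 2, 5), and each blocked process is short somewhere: T_c on R3; T_h on R2; T_i on R3; T_b on R3, R2, R4.
On the post-grant state, T_g, T_a is a maximal run — nothing extends it. Check, step by step:
  pool = (1, 0, 2, 2)
  run T_g (needs (0, 0, 2, 1), free (1, 0, 2, 2)); after release of (1, 0, 0, 2) the pool is (2, 0, 2, 4)
  run T_a (needs (1, 0, 1, 3), free (2, 0, 2, 4)); after release of (0, 1, 0, 1) the pool is (2, 1, 2, 5)
  T_c cannot run: need (0, 2, 1, 2) vs free (2, 1, 2, 5) (insufficient R3)
  T_h cannot run: need (0, 0, 4, 2) vs free (2, 1, 2, 5) (insufficient R2)
  T_i cannot run: need (1, 2, 0, 3) vs free (2, 1, 2, 5) (insufficient R3)
  T_b cannot run: need (0, 2, 4, 6) vs free (2, 1, 2, 5) (insufficient R3, R2 and R4)
Had the request been granted, T_c, T_h, T_i and T_b could never finish.


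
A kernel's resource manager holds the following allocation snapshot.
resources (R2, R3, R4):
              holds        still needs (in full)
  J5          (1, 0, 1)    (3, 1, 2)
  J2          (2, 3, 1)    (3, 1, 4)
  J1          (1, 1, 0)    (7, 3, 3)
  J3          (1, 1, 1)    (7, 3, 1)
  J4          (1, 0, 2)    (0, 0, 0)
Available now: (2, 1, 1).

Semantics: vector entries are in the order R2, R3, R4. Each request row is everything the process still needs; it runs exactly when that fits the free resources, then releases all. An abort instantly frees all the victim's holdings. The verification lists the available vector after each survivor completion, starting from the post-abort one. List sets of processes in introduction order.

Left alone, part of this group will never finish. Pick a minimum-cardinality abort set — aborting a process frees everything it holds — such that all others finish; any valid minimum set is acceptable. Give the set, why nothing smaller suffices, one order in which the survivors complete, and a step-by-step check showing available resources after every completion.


Abort J3.
Key observation: no ordering could ever have run J1 before the abort of J3; with (1, 1, 1) back in the pool it fits at step 4.
Why nothing smaller works: aborting no one leaves the state deadlocked as given.
One survivor order: J4, J2, J5, J1. Step-by-step check (post-abort pool first):
  pool = (3, 2, 2)
  J4 needs (0, 0, 0) <= (3, 2, 2) -> finishes; pool += (1, 0, 2) = (4, 2, 4)
  J2 needs (3, 1, 4) <= (4, 2, 4) -> finishes; pool += (2, 3, 1) = (6, 5, 5)
  J5 needs (3, 1, 2) <= (6, 5, 5) -> finishes; pool += (1, 0, 1) = (7, 5, 6)
  J1 needs (7, 3, 3) <= (7, 5, 6) -> finishes; pool += (1, 1, 0) = (8, 6, 6)


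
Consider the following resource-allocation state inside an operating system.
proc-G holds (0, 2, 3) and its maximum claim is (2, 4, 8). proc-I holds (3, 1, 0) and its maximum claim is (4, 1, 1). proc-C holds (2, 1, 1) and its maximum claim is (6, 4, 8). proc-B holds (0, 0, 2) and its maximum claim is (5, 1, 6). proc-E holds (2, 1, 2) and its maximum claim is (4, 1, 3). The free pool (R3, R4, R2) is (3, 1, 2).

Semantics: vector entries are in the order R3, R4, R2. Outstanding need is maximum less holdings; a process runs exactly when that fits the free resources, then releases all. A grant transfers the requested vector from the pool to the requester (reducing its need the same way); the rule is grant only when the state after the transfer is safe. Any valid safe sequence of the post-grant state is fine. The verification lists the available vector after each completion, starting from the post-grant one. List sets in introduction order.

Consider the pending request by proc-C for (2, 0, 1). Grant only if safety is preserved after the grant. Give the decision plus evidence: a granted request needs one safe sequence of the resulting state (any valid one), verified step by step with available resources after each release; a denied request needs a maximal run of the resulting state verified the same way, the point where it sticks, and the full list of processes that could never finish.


DENY: after the grant no complete ordering would exist.
Key observation: the pool after proc-I, proc-E is (6, 3, 3); every surviving request exceeds it in R2, so progress ends there.
After a pretend grant, a maximal execution: proc-I, proc-E — then nothing else fits. Walking it through:
  pool = (1, 1, 1)
  proc-I needs (1, 0, 1) <= (1, 1, 1) -> finishes; pool += (3, 1, 0) = (4, 2, 1)
  proc-E needs (2, 0, 1) <= (4, 2, 1) -> finishes; pool += (2, 1, 2) = (6, 3, 3)
  proc-G cannot run: need (2, 2, 5) vs free (6, 3, 3) (insufficient R2)
  proc-C cannot run: need (2, 3, 6) vs free (6, 3, 3) (insufficient R2)
  proc-B cannot run: need (5, 1, 4) vs free (6, 3, 3) (insufficient R2)
Had the request been granted, proc-G, proc-C and proc-B could never finish.


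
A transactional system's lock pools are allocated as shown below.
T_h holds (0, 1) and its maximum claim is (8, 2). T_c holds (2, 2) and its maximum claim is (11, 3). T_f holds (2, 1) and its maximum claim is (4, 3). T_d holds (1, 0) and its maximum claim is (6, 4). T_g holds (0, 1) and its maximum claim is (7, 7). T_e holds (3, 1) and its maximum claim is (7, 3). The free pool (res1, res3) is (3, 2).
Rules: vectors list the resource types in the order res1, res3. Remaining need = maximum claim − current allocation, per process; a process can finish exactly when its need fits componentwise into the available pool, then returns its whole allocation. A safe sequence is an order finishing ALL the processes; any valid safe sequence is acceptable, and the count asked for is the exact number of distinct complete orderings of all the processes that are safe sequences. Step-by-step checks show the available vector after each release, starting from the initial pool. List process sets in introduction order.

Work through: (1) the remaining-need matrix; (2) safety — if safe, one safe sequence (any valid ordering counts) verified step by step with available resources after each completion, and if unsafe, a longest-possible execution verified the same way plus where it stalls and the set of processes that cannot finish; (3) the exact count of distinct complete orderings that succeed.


(1) Remaining need (order res1, res3):
  T_h: (8, 1)
  T_c: (9, 1)
  T_f: (2, 2)
  T_d: (5, 4)
  T_g: (7, 6)
  T_e: (4, 2)
(2) SAFE. One safe sequence: T_f, T_e, T_d, T_c, T_g, T_h.
Key observation: the first exact fit in this order is T_f — it needs (2, 2) with (3, 2) free, meeting a requested resource to the last unit.
Walking it through:
  pool = (3, 2)
  run T_f (needs (2, 2), free (3, 2)); after release of (2, 1) the pool is (5, 3)
  run T_e (needs (4, 2), free (5, 3)); after release of (3, 1) the pool is (8, 4)
  run T_d (needs (5, 4), free (8, 4)); after release of (1, 0) the pool is (9, 4)
  run T_c (needs (9, 1), free (9, 4)); after release of (2, 2) the pool is (11, 6)
  run T_g (needs (7, 6), free (11, 6)); after release of (0, 1) the pool is (11, 7)
  run T_h (needs (8, 1), free (11, 7)); after release of (0, 1) the pool is (11, 8)
(3) Precisely 4 of the possible complete orderings are safe sequences.


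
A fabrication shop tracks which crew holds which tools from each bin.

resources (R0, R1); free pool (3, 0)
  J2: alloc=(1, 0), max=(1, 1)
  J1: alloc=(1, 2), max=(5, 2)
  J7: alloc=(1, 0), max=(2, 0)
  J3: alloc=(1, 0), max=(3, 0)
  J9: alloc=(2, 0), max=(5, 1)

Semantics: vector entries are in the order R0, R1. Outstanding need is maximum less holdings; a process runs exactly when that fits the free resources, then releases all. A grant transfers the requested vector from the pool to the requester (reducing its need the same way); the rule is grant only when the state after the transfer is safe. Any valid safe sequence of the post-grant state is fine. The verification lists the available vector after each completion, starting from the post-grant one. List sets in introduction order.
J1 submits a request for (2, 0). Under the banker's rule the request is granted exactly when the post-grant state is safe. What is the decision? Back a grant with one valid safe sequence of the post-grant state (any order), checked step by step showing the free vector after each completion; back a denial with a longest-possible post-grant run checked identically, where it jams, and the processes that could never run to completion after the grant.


GRANT: granting preserves safety; a valid post-grant sequence is J7, J1, J2, J9, J3.
Key observation: the transfer keeps a workable pool ((1, 0)); J7 starts the safe sequence.
Verifying the post-grant state step by step:
  pool = (1, 0)
  run J7 (needs (1, 0), free (1, 0)); after release of (1, 0) the pool is (2, 0)
  run J1 (needs (2, 0), free (2, 0)); after release of (3, 2) the pool is (5, 2)
  run J2 (needs (0, 1), free (5, 2)); after release of (1, 0) the pool is (6, 2)
  run J9 (needs (3, 1), free (6, 2)); after release of (2, 0) the pool is (8, 2)
  run J3 (needs (2, 0), free (8, 2)); after release of (1, 0) the pool is (9, 2)


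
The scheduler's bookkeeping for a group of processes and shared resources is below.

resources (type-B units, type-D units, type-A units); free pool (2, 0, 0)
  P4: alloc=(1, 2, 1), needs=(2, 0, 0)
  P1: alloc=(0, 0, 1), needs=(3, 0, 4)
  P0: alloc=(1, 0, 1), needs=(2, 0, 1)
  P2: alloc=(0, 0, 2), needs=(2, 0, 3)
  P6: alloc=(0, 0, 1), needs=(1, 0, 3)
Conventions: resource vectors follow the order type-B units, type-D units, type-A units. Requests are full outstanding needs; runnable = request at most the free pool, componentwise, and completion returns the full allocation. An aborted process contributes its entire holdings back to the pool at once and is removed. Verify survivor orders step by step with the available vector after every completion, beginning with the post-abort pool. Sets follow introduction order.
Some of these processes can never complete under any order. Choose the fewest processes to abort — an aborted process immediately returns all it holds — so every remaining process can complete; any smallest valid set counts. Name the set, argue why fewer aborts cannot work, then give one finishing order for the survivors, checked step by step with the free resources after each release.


The answer: abort P2.
Key observation: P6 could never have finished before the abort; with (0, 0, 2) returned by P2, it fits at step 2.
Why nothing smaller works: aborting no one leaves the state deadlocked as given.
Survivors finish in the order: P4, P6, P1, P0. Check, step by step (pool after the aborts first):
  pool = (2, 0, 2)
  P4 needs (2, 0, 0) <= (2, 0, 2) -> finishes; pool += (1, 2, 1) = (3, 2, 3)
  P6 needs (1, 0, 3) <= (3, 2, 3) -> finishes; pool += (0, 0, 1) = (3, 2, 4)
  P1 needs (3, 0, 4) <= (3, 2, 4) -> finishes; pool += (0, 0, 1) = (3, 2, 5)
  P0 needs (2, 0, 1) <= (3, 2, 5) -> finishes; pool += (1, 0, 1) = (4, 2, 6)


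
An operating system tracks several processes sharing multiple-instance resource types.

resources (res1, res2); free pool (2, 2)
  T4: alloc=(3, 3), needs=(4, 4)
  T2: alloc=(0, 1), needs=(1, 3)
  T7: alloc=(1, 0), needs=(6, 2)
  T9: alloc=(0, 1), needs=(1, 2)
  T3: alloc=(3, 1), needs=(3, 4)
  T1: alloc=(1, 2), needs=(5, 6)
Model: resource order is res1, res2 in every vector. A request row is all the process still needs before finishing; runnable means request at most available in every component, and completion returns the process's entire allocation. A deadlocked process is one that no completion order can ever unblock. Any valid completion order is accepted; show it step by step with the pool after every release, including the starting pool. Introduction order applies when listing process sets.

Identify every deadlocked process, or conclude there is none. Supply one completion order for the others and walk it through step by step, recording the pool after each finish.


Deadlocked: T4, T7, T3 and T1.
Key observation: res1 is the bottleneck — with T9, T2 done the pool holds (2, 4), short of every remaining need.
The rest can finish in the order T9, T2. Check, step by step:
  pool = (2, 2)
  T9: need (1, 2) fits (2, 2); releases (0, 1), pool now (2, 3)
  T2: need (1, 3) fits (2, 3); releases (0, 1), pool now (2, 4)
None of the blocked processes ever fits:
  T4 cannot run: need (4, 4) vs free (2, 4) (insufficient res1)
  T7 cannot run: need (6, 2) vs free (2, 4) (insufficient res1)
  T3 cannot run: need (3, 4) vs free (2, 4) (insufficient res1)
  T1 cannot run: need (5, 6) vs free (2, 4) (insufficient res1 and res2)


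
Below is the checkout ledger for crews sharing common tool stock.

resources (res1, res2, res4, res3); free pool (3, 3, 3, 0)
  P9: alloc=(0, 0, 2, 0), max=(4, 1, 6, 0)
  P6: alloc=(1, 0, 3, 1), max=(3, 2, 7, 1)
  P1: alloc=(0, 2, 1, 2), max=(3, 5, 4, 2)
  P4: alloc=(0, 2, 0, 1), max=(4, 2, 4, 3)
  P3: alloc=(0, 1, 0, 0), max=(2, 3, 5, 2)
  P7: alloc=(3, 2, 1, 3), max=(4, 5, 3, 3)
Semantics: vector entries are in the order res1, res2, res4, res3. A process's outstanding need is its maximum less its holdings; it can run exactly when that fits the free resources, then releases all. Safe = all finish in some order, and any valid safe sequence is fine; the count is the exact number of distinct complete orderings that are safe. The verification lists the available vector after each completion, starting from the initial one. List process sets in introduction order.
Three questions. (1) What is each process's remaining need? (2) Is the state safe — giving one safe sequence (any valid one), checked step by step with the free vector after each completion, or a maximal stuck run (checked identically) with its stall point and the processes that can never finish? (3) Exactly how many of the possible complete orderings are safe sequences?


(1) Remaining need (order res1, res2, res4, res3):
  P9: (4, 1, 4, 0)
  P6: (2, 2, 4, 0)
  P1: (3, 3, 3, 0)
  P4: (4, 0, 4, 2)
  P3: (2, 2, 5, 2)
  P7: (1, 3, 2, 0)
(2) SAFE, for example via the order P7, P9, P1, P6, P3, P4.
Key observation: the order's first zero-slack moment is P7 ((1, 3, 2, 0) needed, (3, 3, 3, 0) free — a requested resource with nothing to spare).
Check, step by step:
  pool = (3, 3, 3, 0)
  P7 needs (1, 3, 2, 0) <= (3, 3, 3, 0) -> finishes; pool += (3, 2, 1, 3) = (6, 5, 4, 3)
  P9 needs (4, 1, 4, 0) <= (6, 5, 4, 3) -> finishes; pool += (0, 0, 2, 0) = (6, 5, 6, 3)
  P1 needs (3, 3, 3, 0) <= (6, 5, 6, 3) -> finishes; pool += (0, 2, 1, 2) = (6, 7, 7, 5)
  P6 needs (2, 2, 4, 0) <= (6, 7, 7, 5) -> finishes; pool += (1, 0, 3, 1) = (7, 7, 10, 6)
  P3 needs (2, 2, 5, 2) <= (7, 7, 10, 6) -> finishes; pool += (0, 1, 0, 0) = (7, 8, 10, 6)
  P4 needs (4, 0, 4, 2) <= (7, 8, 10, 6) -> finishes; pool += (0, 2, 0, 1) = (7, 10, 10, 7)
(3) The exact count: 138 of the possible complete orderings are safe sequences.


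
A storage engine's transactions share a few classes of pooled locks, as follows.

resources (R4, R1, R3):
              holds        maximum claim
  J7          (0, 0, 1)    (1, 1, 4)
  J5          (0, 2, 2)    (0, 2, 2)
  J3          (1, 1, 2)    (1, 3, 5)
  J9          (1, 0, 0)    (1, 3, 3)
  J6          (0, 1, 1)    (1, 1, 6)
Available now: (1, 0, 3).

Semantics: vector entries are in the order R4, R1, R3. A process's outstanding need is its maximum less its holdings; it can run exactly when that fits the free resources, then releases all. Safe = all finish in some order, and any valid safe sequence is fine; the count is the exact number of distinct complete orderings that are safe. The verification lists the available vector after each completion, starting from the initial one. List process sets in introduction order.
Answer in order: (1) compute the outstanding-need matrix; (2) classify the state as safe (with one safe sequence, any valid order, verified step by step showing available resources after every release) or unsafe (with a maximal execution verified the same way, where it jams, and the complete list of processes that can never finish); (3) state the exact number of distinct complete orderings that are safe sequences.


(1) Outstanding need per process (order R4, R1, R3):
  J7: (1, 1, 3)
  J5: (0, 0, 0)
  J3: (0, 2, 3)
  J9: (0, 3, 3)
  J6: (1, 0, 5)
(2) SAFE. One safe sequence: J5, J3, J7, J9, J6.
Key observation: J3 marks the first exact bind of the order: its need (0, 2, 3) fits the free (1, 2, 5) with zero slack on a requested resource.
Walking it through:
  pool = (1, 0, 3)
  run J5 (needs (0, 0, 0), free (1, 0, 3)); after release of (0, 2, 2) the pool is (1, 2, 5)
  run J3 (needs (0, 2, 3), free (1, 2, 5)); after release of (1, 1, 2) the pool is (2, 3, 7)
  run J7 (needs (1, 1, 3), free (2, 3, 7)); after release of (0, 0, 1) the pool is (2, 3, 8)
  run J9 (needs (0, 3, 3), free (2, 3, 8)); after release of (1, 0, 0) the pool is (3, 3, 8)
  run J6 (needs (1, 0, 5), free (3, 3, 8)); after release of (0, 1, 1) the pool is (3, 4, 9)
(3) The exact count: 16 of the possible complete orderings are safe sequences.


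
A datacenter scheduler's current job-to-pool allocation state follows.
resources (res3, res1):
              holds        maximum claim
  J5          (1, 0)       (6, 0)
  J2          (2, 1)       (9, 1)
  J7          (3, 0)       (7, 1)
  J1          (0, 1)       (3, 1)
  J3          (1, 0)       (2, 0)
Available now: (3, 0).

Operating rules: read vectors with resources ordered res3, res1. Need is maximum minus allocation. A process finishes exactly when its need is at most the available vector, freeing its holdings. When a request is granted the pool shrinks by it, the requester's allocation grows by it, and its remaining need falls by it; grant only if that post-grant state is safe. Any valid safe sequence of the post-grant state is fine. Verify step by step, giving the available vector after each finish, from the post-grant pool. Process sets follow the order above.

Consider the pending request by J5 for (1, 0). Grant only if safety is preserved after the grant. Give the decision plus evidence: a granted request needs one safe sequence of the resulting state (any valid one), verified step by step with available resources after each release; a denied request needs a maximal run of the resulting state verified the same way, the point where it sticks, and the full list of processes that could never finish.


DENY. Granting would leave the state unsafe.
Key observation: once J3, J1 finish, the pool peaks at (3, 1) — and every remaining process still needs more res3 than that.
Pretend the grant happened; the run J3, J1 goes as far as possible. Step-by-step check:
  pool = (2, 0)
  J3: need (1, 0) fits (2, 0); releases (1, 0), pool now (3, 0)
  J1: need (3, 0) fits (3, 0); releases (0, 1), pool now (3, 1)
  J5 still needs (4, 0) but only (3, 1) is free — short on res3
  J2 still needs (7, 0) but only (3, 1) is free — short on res3
  J7 still needs (4, 1) but only (3, 1) is free — short on res3
Processes that could never finish after the grant: J5, J2 and J7.


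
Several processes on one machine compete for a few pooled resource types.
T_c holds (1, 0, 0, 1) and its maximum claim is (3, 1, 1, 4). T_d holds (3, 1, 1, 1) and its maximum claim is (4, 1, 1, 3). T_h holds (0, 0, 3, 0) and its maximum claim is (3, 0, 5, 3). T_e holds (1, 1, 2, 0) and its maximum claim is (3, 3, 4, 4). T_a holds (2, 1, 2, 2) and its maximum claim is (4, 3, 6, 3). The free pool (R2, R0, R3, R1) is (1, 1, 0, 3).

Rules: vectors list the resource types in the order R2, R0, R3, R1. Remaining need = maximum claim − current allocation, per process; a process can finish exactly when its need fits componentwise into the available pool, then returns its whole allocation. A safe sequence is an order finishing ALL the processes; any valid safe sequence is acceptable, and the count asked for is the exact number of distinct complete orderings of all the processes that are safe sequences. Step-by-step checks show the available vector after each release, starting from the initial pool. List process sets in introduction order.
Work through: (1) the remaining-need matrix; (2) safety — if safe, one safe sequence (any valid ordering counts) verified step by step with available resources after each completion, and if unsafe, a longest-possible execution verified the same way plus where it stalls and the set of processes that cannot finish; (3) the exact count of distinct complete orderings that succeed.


(1) Remaining need (order R2, R0, R3, R1):
  T_c: (2, 1, 1, 3)
  T_d: (1, 0, 0, 2)
  T_h: (3, 0, 2, 3)
  T_e: (2, 2, 2, 4)
  T_a: (2, 2, 4, 1)
(2) UNSAFE — no complete ordering exists.
Key observation: once T_d, T_c finish, the pool peaks at (5, 2, 1, 5) — and every remaining process still needs more R3 than that.
Going as far as possible: T_d, T_c; after that, nothing fits. Walking it through:
  pool = (1, 1, 0, 3)
  T_d: need (1, 0, 0, 2) fits (1, 1, 0, 3); releases (3, 1, 1, 1), pool now (4, 2, 1, 4)
  T_c: need (2, 1, 1, 3) fits (4, 2, 1, 4); releases (1, 0, 0, 1), pool now (5, 2, 1, 5)
  T_h cannot run: need (3, 0, 2, 3) vs free (5, 2, 1, 5) (insufficient R3)
  T_e cannot run: need (2, 2, 2, 4) vs free (5, 2, 1, 5) (insufficient R3)
  T_a cannot run: need (2, 2, 4, 1) vs free (5, 2, 1, 5) (insufficient R3)
Processes that can never finish: T_h, T_e and T_a.
(3) Precisely 0 of the possible complete orderings are safe sequences.


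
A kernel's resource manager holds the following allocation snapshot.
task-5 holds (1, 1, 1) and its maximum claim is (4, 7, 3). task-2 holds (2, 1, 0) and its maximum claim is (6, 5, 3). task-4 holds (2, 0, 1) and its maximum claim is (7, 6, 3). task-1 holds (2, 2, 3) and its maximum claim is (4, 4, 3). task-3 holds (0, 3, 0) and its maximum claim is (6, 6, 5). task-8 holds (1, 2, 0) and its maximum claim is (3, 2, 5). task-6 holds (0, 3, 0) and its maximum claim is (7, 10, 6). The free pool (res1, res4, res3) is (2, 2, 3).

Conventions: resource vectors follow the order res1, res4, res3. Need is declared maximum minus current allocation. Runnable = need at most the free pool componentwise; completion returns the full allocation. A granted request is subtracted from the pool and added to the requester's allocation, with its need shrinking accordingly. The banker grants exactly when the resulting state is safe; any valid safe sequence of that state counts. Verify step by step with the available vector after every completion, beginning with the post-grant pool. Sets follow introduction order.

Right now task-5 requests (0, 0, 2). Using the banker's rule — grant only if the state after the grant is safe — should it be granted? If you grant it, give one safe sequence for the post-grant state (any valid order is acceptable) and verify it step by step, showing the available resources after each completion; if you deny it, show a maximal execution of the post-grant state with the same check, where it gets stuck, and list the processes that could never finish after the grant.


DENY. Granting would leave the state unsafe.
Key observation: after task-1, task-2 the pool peaks at (6, 5, 4), and each blocked process is short somewhere: task-5 on res4; task-4 on res4; task-3 on res3; task-8 on res3; task-6 on res1, res4, res3.
On the post-grant state, task-1, task-2 is a maximal run — nothing extends it. Walking it through:
  pool = (2, 2, 1)
  task-1: need (2, 2, 0) fits (2, 2, 1); releases (2, 2, 3), pool now (4, 4, 4)
  task-2: need (4, 4, 3) fits (4, 4, 4); releases (2, 1, 0), pool now (6, 5, 4)
  blocked: task-5 wants (3, 6, 0), pool (6, 5, 4) — not enough res4
  blocked: task-4 wants (5, 6, 2), pool (6, 5, 4) — not enough res4
  blocked: task-3 wants (6, 3, 5), pool (6, 5, 4) — not enough res3
  blocked: task-8 wants (2, 0, 5), pool (6, 5, 4) — not enough res3
  blocked: task-6 wants (7, 7, 6), pool (6, 5, 4) — not enough res1, res4 and res3
Had the request been granted, task-5, task-4, task-3, task-8 and task-6 could never finish.


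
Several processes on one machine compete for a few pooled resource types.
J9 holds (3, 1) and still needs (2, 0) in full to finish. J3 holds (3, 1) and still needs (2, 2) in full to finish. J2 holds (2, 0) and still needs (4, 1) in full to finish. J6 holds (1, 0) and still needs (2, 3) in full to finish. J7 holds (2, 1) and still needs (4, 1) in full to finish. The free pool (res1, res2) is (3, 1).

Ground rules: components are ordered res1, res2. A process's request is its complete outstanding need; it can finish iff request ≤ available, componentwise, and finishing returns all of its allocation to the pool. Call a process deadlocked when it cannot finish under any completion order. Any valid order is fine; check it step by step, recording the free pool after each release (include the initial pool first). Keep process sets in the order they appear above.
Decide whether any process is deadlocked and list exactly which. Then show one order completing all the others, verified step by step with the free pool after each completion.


No process is deadlocked.
Key observation: J9 can run right away; the returned allocation unlocks the remaining processes in turn.
A valid finishing order for the others: J9, J3, J2, J6, J7. Step-by-step check:
  pool = (3, 1)
  J9: need (2, 0) fits (3, 1); releases (3, 1), pool now (6, 2)
  J3: need (2, 2) fits (6, 2); releases (3, 1), pool now (9, 3)
  J2: need (4, 1) fits (9, 3); releases (2, 0), pool now (11, 3)
  J6: need (2, 3) fits (11, 3); releases (1, 0), pool now (12, 3)
  J7: need (4, 1) fits (12, 3); releases (2, 1), pool now (14, 4)


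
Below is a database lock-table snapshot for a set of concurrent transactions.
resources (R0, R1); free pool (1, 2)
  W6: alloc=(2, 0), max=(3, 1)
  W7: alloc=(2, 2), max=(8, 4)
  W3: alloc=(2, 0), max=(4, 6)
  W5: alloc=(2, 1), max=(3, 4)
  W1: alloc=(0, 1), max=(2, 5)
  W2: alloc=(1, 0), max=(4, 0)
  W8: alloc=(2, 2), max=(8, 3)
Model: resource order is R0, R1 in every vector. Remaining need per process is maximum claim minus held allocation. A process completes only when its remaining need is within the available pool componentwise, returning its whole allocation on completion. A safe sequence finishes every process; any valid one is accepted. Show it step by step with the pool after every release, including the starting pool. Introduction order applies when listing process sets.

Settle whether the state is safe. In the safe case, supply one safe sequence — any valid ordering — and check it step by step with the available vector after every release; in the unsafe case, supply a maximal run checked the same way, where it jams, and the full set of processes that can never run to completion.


UNSAFE — no complete ordering exists.
Key observation: after W6, W2 the pool peaks at (4, 2), and each blocked process is short somewhere: W7 on R0; W3 on R1; W5 on R1; W1 on R1; W8 on R0.
Going as far as possible: W6, W2; after that, nothing fits. Walking it through:
  pool = (1, 2)
  W6 needs (1, 1) <= (1, 2) -> finishes; pool += (2, 0) = (3, 2)
  W2 needs (3, 0) <= (3, 2) -> finishes; pool += (1, 0) = (4, 2)
  W7 still needs (6, 2) but only (4, 2) is free — short on R0
  W3 still needs (2, 6) but only (4, 2) is free — short on R1
  W5 still needs (1, 3) but only (4, 2) is free — short on R1
  W1 still needs (2, 4) but only (4, 2) is free — short on R1
  W8 still needs (6, 1) but only (4, 2) is free — short on R0
Processes that can never finish: W7, W3, W5, W1 and W8.
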